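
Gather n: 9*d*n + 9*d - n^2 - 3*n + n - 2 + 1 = 9*d - n^2 + n*(9*d - 2) - 1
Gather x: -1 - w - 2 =-w - 3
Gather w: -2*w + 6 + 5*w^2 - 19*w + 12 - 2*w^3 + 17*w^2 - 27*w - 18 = -2*w^3 + 22*w^2 - 48*w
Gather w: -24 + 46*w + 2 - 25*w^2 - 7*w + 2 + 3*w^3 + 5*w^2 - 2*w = 3*w^3 - 20*w^2 + 37*w - 20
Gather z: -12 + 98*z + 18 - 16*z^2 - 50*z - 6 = -16*z^2 + 48*z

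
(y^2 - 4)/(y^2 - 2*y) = (y + 2)/y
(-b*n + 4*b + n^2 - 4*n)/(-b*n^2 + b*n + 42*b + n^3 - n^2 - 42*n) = (n - 4)/(n^2 - n - 42)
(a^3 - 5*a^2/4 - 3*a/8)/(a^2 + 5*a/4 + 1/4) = a*(2*a - 3)/(2*(a + 1))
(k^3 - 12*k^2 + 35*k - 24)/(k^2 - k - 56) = (k^2 - 4*k + 3)/(k + 7)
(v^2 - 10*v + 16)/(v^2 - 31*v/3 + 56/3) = 3*(v - 2)/(3*v - 7)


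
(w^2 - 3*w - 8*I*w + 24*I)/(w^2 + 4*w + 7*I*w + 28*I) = (w^2 - w*(3 + 8*I) + 24*I)/(w^2 + w*(4 + 7*I) + 28*I)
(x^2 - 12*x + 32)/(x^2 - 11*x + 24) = (x - 4)/(x - 3)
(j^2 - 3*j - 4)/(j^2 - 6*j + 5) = (j^2 - 3*j - 4)/(j^2 - 6*j + 5)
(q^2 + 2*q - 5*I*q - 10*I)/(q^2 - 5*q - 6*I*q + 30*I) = (q^2 + q*(2 - 5*I) - 10*I)/(q^2 - q*(5 + 6*I) + 30*I)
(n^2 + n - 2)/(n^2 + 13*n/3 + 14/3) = 3*(n - 1)/(3*n + 7)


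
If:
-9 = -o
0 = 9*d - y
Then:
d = y/9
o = 9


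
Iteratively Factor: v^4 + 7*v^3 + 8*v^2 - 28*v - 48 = (v - 2)*(v^3 + 9*v^2 + 26*v + 24) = (v - 2)*(v + 4)*(v^2 + 5*v + 6) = (v - 2)*(v + 3)*(v + 4)*(v + 2)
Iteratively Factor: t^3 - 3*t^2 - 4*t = (t + 1)*(t^2 - 4*t) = t*(t + 1)*(t - 4)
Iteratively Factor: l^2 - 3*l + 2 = (l - 2)*(l - 1)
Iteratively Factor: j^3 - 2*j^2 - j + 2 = (j + 1)*(j^2 - 3*j + 2) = (j - 2)*(j + 1)*(j - 1)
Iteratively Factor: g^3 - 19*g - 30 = (g - 5)*(g^2 + 5*g + 6) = (g - 5)*(g + 3)*(g + 2)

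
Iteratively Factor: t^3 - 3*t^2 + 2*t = (t)*(t^2 - 3*t + 2) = t*(t - 2)*(t - 1)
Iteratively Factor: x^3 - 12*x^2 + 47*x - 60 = (x - 4)*(x^2 - 8*x + 15) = (x - 4)*(x - 3)*(x - 5)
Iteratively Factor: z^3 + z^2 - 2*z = (z - 1)*(z^2 + 2*z) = z*(z - 1)*(z + 2)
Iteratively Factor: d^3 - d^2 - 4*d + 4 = (d - 2)*(d^2 + d - 2) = (d - 2)*(d + 2)*(d - 1)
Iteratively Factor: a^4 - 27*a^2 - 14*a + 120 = (a - 2)*(a^3 + 2*a^2 - 23*a - 60) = (a - 5)*(a - 2)*(a^2 + 7*a + 12) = (a - 5)*(a - 2)*(a + 4)*(a + 3)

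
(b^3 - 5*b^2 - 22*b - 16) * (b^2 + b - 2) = b^5 - 4*b^4 - 29*b^3 - 28*b^2 + 28*b + 32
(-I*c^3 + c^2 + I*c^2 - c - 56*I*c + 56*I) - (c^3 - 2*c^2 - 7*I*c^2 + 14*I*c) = -c^3 - I*c^3 + 3*c^2 + 8*I*c^2 - c - 70*I*c + 56*I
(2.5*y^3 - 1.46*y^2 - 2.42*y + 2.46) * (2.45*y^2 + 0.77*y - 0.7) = 6.125*y^5 - 1.652*y^4 - 8.8032*y^3 + 5.1856*y^2 + 3.5882*y - 1.722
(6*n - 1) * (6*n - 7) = 36*n^2 - 48*n + 7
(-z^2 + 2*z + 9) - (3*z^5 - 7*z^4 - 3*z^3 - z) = -3*z^5 + 7*z^4 + 3*z^3 - z^2 + 3*z + 9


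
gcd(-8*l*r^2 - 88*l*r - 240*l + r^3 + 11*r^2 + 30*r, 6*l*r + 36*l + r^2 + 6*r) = r + 6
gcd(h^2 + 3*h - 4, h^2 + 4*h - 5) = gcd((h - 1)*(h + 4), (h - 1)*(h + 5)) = h - 1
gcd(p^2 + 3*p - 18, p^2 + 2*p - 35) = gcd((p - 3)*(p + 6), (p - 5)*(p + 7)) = 1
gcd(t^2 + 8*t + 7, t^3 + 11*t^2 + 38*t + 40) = 1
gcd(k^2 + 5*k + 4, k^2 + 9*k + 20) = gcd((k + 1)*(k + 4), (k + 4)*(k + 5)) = k + 4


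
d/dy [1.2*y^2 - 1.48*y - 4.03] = 2.4*y - 1.48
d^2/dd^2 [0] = 0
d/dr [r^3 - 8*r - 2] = 3*r^2 - 8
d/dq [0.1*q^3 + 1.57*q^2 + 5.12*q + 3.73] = 0.3*q^2 + 3.14*q + 5.12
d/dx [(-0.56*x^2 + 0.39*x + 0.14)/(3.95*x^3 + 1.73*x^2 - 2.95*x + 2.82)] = (2.212*x^4 - 3.081*x^3 - 0.681699999999999*x^2 - 3.6428*x + 1.5128)/(15.6025*x^6 + 13.667*x^5 - 20.3121*x^4 + 12.071*x^3 + 18.4597*x^2 - 16.638*x + 7.9524)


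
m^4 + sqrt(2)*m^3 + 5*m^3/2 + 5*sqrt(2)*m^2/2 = m^2*(m + 5/2)*(m + sqrt(2))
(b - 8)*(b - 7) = b^2 - 15*b + 56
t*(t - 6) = t^2 - 6*t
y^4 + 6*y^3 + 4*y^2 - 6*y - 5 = (y - 1)*(y + 1)^2*(y + 5)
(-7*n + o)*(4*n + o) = -28*n^2 - 3*n*o + o^2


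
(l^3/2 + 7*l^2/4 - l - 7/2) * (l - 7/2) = l^4/2 - 57*l^2/8 + 49/4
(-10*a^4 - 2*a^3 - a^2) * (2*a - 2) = -20*a^5 + 16*a^4 + 2*a^3 + 2*a^2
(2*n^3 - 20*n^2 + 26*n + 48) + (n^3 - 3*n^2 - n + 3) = 3*n^3 - 23*n^2 + 25*n + 51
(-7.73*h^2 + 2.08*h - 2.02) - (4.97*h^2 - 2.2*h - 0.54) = -12.7*h^2 + 4.28*h - 1.48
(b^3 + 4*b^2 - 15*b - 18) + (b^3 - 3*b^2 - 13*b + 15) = 2*b^3 + b^2 - 28*b - 3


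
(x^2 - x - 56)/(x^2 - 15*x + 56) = (x + 7)/(x - 7)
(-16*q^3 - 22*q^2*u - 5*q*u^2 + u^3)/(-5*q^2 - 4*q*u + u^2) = (16*q^2 + 6*q*u - u^2)/(5*q - u)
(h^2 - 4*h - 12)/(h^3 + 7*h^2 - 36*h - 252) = (h + 2)/(h^2 + 13*h + 42)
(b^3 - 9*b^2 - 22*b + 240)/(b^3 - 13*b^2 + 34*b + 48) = (b + 5)/(b + 1)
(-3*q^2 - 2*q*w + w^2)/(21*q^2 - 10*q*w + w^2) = (-q - w)/(7*q - w)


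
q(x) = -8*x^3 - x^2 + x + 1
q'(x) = -24*x^2 - 2*x + 1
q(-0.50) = 1.25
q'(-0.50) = -4.00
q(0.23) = 1.08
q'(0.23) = -0.73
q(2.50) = -127.75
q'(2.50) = -154.00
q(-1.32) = 16.34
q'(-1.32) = -38.18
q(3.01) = -223.22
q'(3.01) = -222.46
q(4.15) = -583.86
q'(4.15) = -420.64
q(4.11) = -567.19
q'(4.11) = -412.63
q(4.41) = -700.17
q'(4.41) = -474.57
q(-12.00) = 13669.00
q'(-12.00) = -3431.00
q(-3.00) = 205.00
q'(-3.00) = -209.00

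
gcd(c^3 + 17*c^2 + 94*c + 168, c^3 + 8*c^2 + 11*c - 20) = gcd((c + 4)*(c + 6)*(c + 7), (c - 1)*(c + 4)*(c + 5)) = c + 4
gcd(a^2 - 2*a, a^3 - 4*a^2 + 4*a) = a^2 - 2*a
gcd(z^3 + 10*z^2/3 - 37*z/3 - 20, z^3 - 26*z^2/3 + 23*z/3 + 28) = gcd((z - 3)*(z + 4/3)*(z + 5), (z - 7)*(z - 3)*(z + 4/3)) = z^2 - 5*z/3 - 4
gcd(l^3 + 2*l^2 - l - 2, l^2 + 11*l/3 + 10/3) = l + 2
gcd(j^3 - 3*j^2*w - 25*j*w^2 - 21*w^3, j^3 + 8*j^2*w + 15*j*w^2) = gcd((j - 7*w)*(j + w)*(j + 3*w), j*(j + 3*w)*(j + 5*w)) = j + 3*w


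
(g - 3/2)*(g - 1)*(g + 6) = g^3 + 7*g^2/2 - 27*g/2 + 9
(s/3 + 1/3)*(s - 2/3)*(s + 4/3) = s^3/3 + 5*s^2/9 - 2*s/27 - 8/27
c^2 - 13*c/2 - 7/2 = (c - 7)*(c + 1/2)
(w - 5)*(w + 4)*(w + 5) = w^3 + 4*w^2 - 25*w - 100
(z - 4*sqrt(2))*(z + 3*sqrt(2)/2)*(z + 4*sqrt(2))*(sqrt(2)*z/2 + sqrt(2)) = sqrt(2)*z^4/2 + sqrt(2)*z^3 + 3*z^3/2 - 16*sqrt(2)*z^2 + 3*z^2 - 48*z - 32*sqrt(2)*z - 96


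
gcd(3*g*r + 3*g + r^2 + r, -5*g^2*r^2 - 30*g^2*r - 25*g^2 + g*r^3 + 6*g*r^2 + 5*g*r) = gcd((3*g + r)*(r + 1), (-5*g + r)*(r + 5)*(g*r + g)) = r + 1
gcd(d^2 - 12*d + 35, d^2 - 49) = d - 7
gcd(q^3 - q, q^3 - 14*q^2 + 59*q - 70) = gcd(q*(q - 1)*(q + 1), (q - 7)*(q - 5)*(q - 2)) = 1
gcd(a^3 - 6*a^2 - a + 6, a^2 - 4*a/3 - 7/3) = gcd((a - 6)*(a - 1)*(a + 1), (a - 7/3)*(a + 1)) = a + 1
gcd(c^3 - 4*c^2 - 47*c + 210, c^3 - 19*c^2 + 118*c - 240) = c^2 - 11*c + 30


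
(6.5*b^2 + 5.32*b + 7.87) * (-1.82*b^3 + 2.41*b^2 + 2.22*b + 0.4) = -11.83*b^5 + 5.9826*b^4 + 12.9278*b^3 + 33.3771*b^2 + 19.5994*b + 3.148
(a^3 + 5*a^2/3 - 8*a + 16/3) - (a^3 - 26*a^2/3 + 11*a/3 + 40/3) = 31*a^2/3 - 35*a/3 - 8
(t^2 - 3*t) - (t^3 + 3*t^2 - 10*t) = -t^3 - 2*t^2 + 7*t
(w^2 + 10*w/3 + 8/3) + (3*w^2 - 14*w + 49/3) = 4*w^2 - 32*w/3 + 19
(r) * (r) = r^2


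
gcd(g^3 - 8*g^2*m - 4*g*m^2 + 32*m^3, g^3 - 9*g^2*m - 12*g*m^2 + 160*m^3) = g - 8*m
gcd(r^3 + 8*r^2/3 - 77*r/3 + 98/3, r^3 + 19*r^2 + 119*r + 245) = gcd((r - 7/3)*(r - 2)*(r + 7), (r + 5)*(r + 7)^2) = r + 7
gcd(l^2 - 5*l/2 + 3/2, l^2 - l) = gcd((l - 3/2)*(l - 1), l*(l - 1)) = l - 1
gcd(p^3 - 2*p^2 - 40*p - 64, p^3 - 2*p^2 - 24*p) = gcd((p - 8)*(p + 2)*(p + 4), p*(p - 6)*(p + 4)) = p + 4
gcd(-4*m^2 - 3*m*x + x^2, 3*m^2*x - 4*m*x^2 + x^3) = 1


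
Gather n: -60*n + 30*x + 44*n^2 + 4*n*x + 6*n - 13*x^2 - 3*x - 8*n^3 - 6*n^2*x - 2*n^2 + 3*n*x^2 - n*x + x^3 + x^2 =-8*n^3 + n^2*(42 - 6*x) + n*(3*x^2 + 3*x - 54) + x^3 - 12*x^2 + 27*x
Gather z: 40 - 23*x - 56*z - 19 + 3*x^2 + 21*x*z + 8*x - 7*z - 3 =3*x^2 - 15*x + z*(21*x - 63) + 18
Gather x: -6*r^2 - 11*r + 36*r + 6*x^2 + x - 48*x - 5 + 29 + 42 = -6*r^2 + 25*r + 6*x^2 - 47*x + 66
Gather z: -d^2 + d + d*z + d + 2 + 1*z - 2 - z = -d^2 + d*z + 2*d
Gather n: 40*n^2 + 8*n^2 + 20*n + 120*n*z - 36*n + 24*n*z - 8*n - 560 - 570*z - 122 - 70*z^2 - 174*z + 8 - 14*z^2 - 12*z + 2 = 48*n^2 + n*(144*z - 24) - 84*z^2 - 756*z - 672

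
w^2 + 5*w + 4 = (w + 1)*(w + 4)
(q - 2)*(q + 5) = q^2 + 3*q - 10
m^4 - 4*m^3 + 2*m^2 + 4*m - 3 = (m - 3)*(m - 1)^2*(m + 1)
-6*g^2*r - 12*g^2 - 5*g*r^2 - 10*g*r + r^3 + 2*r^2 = (-6*g + r)*(g + r)*(r + 2)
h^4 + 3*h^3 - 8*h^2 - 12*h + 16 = (h - 2)*(h - 1)*(h + 2)*(h + 4)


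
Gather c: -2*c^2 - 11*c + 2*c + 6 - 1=-2*c^2 - 9*c + 5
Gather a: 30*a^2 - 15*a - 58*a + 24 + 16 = 30*a^2 - 73*a + 40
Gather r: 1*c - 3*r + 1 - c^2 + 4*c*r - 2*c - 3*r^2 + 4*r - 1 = -c^2 - c - 3*r^2 + r*(4*c + 1)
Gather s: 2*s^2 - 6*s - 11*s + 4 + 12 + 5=2*s^2 - 17*s + 21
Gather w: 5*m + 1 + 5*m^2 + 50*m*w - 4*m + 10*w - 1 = 5*m^2 + m + w*(50*m + 10)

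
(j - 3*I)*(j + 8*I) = j^2 + 5*I*j + 24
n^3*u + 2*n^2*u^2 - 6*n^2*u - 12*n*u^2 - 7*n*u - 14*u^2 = (n - 7)*(n + 2*u)*(n*u + u)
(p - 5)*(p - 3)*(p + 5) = p^3 - 3*p^2 - 25*p + 75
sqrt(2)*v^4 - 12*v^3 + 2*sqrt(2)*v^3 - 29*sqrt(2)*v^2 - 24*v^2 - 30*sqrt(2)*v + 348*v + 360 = (v - 5)*(v + 6)*(v - 6*sqrt(2))*(sqrt(2)*v + sqrt(2))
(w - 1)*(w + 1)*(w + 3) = w^3 + 3*w^2 - w - 3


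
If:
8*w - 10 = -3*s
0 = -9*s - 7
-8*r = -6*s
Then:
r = -7/12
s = -7/9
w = 37/24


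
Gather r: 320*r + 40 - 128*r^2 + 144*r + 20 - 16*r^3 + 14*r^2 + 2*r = -16*r^3 - 114*r^2 + 466*r + 60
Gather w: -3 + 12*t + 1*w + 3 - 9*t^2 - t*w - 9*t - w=-9*t^2 - t*w + 3*t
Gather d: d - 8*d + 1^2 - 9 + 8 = -7*d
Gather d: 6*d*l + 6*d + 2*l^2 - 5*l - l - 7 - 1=d*(6*l + 6) + 2*l^2 - 6*l - 8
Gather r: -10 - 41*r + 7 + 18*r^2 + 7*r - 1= 18*r^2 - 34*r - 4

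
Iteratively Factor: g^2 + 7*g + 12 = (g + 3)*(g + 4)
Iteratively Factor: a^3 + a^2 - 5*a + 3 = (a + 3)*(a^2 - 2*a + 1) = (a - 1)*(a + 3)*(a - 1)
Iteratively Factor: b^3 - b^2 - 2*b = (b + 1)*(b^2 - 2*b) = (b - 2)*(b + 1)*(b)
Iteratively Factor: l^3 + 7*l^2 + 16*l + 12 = (l + 2)*(l^2 + 5*l + 6) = (l + 2)*(l + 3)*(l + 2)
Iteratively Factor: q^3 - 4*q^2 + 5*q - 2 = (q - 2)*(q^2 - 2*q + 1) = (q - 2)*(q - 1)*(q - 1)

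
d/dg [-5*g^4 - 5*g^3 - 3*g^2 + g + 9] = -20*g^3 - 15*g^2 - 6*g + 1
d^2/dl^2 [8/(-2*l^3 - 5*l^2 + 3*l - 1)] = 16*((6*l + 5)*(2*l^3 + 5*l^2 - 3*l + 1) - (6*l^2 + 10*l - 3)^2)/(2*l^3 + 5*l^2 - 3*l + 1)^3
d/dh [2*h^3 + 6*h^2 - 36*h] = 6*h^2 + 12*h - 36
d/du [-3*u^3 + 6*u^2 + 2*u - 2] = -9*u^2 + 12*u + 2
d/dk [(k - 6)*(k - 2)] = 2*k - 8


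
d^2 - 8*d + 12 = (d - 6)*(d - 2)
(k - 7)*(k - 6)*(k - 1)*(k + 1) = k^4 - 13*k^3 + 41*k^2 + 13*k - 42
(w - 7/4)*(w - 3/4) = w^2 - 5*w/2 + 21/16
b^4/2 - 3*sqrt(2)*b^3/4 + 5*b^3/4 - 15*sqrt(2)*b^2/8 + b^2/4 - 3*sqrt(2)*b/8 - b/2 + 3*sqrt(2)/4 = (b/2 + 1/2)*(b - 1/2)*(b + 2)*(b - 3*sqrt(2)/2)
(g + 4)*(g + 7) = g^2 + 11*g + 28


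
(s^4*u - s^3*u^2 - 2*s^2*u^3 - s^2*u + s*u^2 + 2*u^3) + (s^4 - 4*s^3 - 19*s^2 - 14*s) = s^4*u + s^4 - s^3*u^2 - 4*s^3 - 2*s^2*u^3 - s^2*u - 19*s^2 + s*u^2 - 14*s + 2*u^3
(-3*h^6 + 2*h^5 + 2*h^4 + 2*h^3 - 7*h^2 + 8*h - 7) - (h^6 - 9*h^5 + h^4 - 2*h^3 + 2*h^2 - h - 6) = -4*h^6 + 11*h^5 + h^4 + 4*h^3 - 9*h^2 + 9*h - 1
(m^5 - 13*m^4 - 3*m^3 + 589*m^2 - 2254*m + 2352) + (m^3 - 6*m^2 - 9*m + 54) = m^5 - 13*m^4 - 2*m^3 + 583*m^2 - 2263*m + 2406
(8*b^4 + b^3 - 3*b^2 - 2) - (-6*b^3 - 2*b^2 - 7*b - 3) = 8*b^4 + 7*b^3 - b^2 + 7*b + 1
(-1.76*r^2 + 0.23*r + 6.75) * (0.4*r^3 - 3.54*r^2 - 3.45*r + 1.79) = -0.704*r^5 + 6.3224*r^4 + 7.9578*r^3 - 27.8389*r^2 - 22.8758*r + 12.0825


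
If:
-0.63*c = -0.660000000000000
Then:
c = 1.05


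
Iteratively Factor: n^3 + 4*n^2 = (n)*(n^2 + 4*n) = n*(n + 4)*(n)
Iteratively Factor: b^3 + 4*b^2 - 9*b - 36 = (b - 3)*(b^2 + 7*b + 12) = (b - 3)*(b + 3)*(b + 4)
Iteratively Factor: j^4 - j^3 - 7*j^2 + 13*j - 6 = (j + 3)*(j^3 - 4*j^2 + 5*j - 2) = (j - 1)*(j + 3)*(j^2 - 3*j + 2) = (j - 1)^2*(j + 3)*(j - 2)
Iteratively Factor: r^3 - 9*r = (r + 3)*(r^2 - 3*r) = (r - 3)*(r + 3)*(r)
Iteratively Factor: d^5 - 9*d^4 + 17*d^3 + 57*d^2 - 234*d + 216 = (d - 3)*(d^4 - 6*d^3 - d^2 + 54*d - 72) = (d - 4)*(d - 3)*(d^3 - 2*d^2 - 9*d + 18) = (d - 4)*(d - 3)*(d - 2)*(d^2 - 9) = (d - 4)*(d - 3)*(d - 2)*(d + 3)*(d - 3)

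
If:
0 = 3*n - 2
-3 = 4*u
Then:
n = 2/3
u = -3/4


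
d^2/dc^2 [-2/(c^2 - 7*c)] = 4*(c*(c - 7) - (2*c - 7)^2)/(c^3*(c - 7)^3)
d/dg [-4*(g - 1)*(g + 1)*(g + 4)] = -12*g^2 - 32*g + 4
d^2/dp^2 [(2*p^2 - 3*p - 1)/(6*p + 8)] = 59/(27*p^3 + 108*p^2 + 144*p + 64)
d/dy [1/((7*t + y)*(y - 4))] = ((4 - y)*(7*t + y) - (y - 4)^2)/((7*t + y)^2*(y - 4)^3)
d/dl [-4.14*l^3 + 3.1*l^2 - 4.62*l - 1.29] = -12.42*l^2 + 6.2*l - 4.62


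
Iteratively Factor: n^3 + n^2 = (n + 1)*(n^2) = n*(n + 1)*(n)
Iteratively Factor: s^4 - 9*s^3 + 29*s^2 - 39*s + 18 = (s - 3)*(s^3 - 6*s^2 + 11*s - 6) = (s - 3)^2*(s^2 - 3*s + 2) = (s - 3)^2*(s - 2)*(s - 1)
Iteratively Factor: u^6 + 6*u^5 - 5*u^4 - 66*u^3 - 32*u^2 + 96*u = (u + 4)*(u^5 + 2*u^4 - 13*u^3 - 14*u^2 + 24*u) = (u - 3)*(u + 4)*(u^4 + 5*u^3 + 2*u^2 - 8*u) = u*(u - 3)*(u + 4)*(u^3 + 5*u^2 + 2*u - 8) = u*(u - 3)*(u + 2)*(u + 4)*(u^2 + 3*u - 4) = u*(u - 3)*(u - 1)*(u + 2)*(u + 4)*(u + 4)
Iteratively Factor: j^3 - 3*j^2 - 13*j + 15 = (j - 1)*(j^2 - 2*j - 15) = (j - 5)*(j - 1)*(j + 3)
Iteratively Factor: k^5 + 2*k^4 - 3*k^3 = (k - 1)*(k^4 + 3*k^3) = k*(k - 1)*(k^3 + 3*k^2) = k^2*(k - 1)*(k^2 + 3*k) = k^3*(k - 1)*(k + 3)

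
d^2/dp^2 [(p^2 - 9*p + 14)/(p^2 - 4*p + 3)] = 2*(-5*p^3 + 33*p^2 - 87*p + 83)/(p^6 - 12*p^5 + 57*p^4 - 136*p^3 + 171*p^2 - 108*p + 27)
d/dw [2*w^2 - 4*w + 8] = 4*w - 4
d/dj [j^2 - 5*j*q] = 2*j - 5*q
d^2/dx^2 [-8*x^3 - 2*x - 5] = -48*x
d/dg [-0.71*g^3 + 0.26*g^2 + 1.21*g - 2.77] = -2.13*g^2 + 0.52*g + 1.21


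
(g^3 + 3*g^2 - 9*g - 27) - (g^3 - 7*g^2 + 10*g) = 10*g^2 - 19*g - 27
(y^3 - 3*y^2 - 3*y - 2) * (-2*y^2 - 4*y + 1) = -2*y^5 + 2*y^4 + 19*y^3 + 13*y^2 + 5*y - 2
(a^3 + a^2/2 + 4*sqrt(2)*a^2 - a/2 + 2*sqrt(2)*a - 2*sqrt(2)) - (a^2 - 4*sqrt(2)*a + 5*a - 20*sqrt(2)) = a^3 - a^2/2 + 4*sqrt(2)*a^2 - 11*a/2 + 6*sqrt(2)*a + 18*sqrt(2)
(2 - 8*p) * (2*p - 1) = -16*p^2 + 12*p - 2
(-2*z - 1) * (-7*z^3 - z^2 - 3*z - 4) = 14*z^4 + 9*z^3 + 7*z^2 + 11*z + 4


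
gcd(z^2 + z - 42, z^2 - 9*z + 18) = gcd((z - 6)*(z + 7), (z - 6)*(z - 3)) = z - 6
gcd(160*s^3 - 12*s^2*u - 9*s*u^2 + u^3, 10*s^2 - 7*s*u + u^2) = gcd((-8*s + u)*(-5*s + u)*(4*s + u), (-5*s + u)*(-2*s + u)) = 5*s - u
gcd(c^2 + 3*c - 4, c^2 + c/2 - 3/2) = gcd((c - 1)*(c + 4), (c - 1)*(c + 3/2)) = c - 1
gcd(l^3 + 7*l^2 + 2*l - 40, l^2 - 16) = l + 4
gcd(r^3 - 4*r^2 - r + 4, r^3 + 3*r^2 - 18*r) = 1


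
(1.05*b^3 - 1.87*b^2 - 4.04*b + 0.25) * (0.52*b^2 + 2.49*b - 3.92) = 0.546*b^5 + 1.6421*b^4 - 10.8731*b^3 - 2.5992*b^2 + 16.4593*b - 0.98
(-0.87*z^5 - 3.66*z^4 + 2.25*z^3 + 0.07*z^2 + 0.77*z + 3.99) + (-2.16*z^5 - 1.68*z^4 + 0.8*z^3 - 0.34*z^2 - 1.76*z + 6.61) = -3.03*z^5 - 5.34*z^4 + 3.05*z^3 - 0.27*z^2 - 0.99*z + 10.6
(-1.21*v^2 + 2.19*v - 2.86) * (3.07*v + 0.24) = -3.7147*v^3 + 6.4329*v^2 - 8.2546*v - 0.6864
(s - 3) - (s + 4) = -7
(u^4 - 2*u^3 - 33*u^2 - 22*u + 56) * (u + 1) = u^5 - u^4 - 35*u^3 - 55*u^2 + 34*u + 56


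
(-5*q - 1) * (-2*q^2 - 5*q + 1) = 10*q^3 + 27*q^2 - 1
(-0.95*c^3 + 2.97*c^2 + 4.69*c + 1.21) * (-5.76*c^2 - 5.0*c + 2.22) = 5.472*c^5 - 12.3572*c^4 - 43.9734*c^3 - 23.8262*c^2 + 4.3618*c + 2.6862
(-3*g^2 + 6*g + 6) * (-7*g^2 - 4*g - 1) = 21*g^4 - 30*g^3 - 63*g^2 - 30*g - 6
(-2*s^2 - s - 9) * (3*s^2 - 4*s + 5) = -6*s^4 + 5*s^3 - 33*s^2 + 31*s - 45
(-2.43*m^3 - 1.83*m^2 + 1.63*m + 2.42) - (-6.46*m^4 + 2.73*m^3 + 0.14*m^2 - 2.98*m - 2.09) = 6.46*m^4 - 5.16*m^3 - 1.97*m^2 + 4.61*m + 4.51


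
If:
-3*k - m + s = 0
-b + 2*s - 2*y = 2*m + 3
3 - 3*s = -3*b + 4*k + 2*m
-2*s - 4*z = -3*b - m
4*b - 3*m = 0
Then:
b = 156*z/131 + 54/131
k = 15/131 - 44*z/131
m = 208*z/131 + 72/131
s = 76*z/131 + 117/131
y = -210*z/131 - 357/262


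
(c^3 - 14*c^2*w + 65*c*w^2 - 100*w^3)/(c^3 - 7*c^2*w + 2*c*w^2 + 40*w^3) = (c - 5*w)/(c + 2*w)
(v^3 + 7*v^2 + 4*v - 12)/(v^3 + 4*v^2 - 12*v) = (v^2 + v - 2)/(v*(v - 2))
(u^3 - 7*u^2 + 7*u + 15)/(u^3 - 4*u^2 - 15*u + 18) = (u^3 - 7*u^2 + 7*u + 15)/(u^3 - 4*u^2 - 15*u + 18)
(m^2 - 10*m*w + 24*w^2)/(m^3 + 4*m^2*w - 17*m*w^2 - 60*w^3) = (m - 6*w)/(m^2 + 8*m*w + 15*w^2)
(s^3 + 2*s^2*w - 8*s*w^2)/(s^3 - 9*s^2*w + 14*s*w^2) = (s + 4*w)/(s - 7*w)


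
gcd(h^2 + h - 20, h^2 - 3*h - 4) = h - 4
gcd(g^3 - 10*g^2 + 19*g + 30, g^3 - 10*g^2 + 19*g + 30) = g^3 - 10*g^2 + 19*g + 30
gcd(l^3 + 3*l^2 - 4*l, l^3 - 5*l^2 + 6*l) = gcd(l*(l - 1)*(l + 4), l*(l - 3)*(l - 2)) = l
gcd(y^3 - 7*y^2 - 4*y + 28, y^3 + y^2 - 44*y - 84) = y^2 - 5*y - 14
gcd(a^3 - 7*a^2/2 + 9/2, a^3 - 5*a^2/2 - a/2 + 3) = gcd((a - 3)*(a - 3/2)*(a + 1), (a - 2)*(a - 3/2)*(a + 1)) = a^2 - a/2 - 3/2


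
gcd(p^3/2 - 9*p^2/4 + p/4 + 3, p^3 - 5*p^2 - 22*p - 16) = p + 1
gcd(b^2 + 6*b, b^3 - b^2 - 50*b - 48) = b + 6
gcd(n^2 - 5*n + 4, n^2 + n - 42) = 1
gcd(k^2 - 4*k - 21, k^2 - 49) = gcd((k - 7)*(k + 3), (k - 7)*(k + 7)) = k - 7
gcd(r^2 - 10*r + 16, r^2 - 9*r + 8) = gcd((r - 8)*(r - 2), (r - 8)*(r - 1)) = r - 8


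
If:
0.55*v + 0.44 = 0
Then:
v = -0.80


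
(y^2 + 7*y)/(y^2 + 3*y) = (y + 7)/(y + 3)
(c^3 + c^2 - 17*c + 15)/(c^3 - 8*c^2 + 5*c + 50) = (c^3 + c^2 - 17*c + 15)/(c^3 - 8*c^2 + 5*c + 50)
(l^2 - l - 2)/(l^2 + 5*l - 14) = (l + 1)/(l + 7)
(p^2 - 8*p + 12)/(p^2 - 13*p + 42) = (p - 2)/(p - 7)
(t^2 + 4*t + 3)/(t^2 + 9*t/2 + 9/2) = 2*(t + 1)/(2*t + 3)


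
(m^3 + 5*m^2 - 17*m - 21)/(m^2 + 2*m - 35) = (m^2 - 2*m - 3)/(m - 5)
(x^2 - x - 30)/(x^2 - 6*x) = (x + 5)/x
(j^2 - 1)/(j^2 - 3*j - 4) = (j - 1)/(j - 4)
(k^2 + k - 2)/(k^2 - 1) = (k + 2)/(k + 1)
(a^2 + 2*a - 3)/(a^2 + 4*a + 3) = (a - 1)/(a + 1)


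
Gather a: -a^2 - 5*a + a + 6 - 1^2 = -a^2 - 4*a + 5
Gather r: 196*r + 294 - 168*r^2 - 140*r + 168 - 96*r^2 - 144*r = -264*r^2 - 88*r + 462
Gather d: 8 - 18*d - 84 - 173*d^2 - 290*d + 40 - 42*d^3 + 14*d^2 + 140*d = -42*d^3 - 159*d^2 - 168*d - 36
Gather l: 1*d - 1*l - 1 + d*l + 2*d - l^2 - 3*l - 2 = 3*d - l^2 + l*(d - 4) - 3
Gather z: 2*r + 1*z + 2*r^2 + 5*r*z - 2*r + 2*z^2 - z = 2*r^2 + 5*r*z + 2*z^2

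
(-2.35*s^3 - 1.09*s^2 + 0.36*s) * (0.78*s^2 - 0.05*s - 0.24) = -1.833*s^5 - 0.7327*s^4 + 0.8993*s^3 + 0.2436*s^2 - 0.0864*s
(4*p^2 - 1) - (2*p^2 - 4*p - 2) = 2*p^2 + 4*p + 1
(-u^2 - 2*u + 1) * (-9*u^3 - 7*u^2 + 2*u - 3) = 9*u^5 + 25*u^4 + 3*u^3 - 8*u^2 + 8*u - 3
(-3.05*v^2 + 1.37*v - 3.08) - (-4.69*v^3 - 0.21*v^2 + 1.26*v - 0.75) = 4.69*v^3 - 2.84*v^2 + 0.11*v - 2.33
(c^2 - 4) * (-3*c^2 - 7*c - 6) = -3*c^4 - 7*c^3 + 6*c^2 + 28*c + 24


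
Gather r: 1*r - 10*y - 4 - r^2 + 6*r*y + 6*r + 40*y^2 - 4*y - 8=-r^2 + r*(6*y + 7) + 40*y^2 - 14*y - 12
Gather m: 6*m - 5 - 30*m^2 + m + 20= -30*m^2 + 7*m + 15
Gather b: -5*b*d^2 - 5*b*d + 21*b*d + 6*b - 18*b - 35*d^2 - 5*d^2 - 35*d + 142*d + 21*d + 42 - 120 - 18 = b*(-5*d^2 + 16*d - 12) - 40*d^2 + 128*d - 96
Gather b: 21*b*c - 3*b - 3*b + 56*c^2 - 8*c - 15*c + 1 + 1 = b*(21*c - 6) + 56*c^2 - 23*c + 2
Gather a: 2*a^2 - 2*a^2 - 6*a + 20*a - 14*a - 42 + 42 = 0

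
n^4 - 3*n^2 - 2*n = n*(n - 2)*(n + 1)^2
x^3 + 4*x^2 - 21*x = x*(x - 3)*(x + 7)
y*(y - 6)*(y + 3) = y^3 - 3*y^2 - 18*y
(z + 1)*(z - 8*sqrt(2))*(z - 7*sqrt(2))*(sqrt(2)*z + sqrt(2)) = sqrt(2)*z^4 - 30*z^3 + 2*sqrt(2)*z^3 - 60*z^2 + 113*sqrt(2)*z^2 - 30*z + 224*sqrt(2)*z + 112*sqrt(2)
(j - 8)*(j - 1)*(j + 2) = j^3 - 7*j^2 - 10*j + 16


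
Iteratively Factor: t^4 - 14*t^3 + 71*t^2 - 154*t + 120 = (t - 5)*(t^3 - 9*t^2 + 26*t - 24) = (t - 5)*(t - 3)*(t^2 - 6*t + 8) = (t - 5)*(t - 4)*(t - 3)*(t - 2)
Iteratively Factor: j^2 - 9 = (j + 3)*(j - 3)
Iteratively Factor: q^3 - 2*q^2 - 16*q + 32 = (q + 4)*(q^2 - 6*q + 8) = (q - 2)*(q + 4)*(q - 4)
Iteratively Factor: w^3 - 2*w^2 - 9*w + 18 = (w - 2)*(w^2 - 9) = (w - 2)*(w + 3)*(w - 3)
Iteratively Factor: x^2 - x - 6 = (x - 3)*(x + 2)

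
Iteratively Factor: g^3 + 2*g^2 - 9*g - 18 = (g + 3)*(g^2 - g - 6) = (g - 3)*(g + 3)*(g + 2)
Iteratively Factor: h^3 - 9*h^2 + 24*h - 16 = (h - 4)*(h^2 - 5*h + 4) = (h - 4)*(h - 1)*(h - 4)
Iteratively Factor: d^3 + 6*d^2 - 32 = (d + 4)*(d^2 + 2*d - 8) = (d - 2)*(d + 4)*(d + 4)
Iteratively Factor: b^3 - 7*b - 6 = (b + 2)*(b^2 - 2*b - 3) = (b - 3)*(b + 2)*(b + 1)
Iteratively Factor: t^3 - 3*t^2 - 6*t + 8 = (t - 1)*(t^2 - 2*t - 8) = (t - 4)*(t - 1)*(t + 2)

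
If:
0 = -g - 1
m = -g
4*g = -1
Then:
No Solution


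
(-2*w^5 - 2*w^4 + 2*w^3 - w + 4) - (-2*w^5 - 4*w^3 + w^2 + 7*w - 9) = -2*w^4 + 6*w^3 - w^2 - 8*w + 13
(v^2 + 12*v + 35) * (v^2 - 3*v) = v^4 + 9*v^3 - v^2 - 105*v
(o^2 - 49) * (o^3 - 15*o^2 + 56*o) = o^5 - 15*o^4 + 7*o^3 + 735*o^2 - 2744*o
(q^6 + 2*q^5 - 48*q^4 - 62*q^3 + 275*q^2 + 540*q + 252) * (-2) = -2*q^6 - 4*q^5 + 96*q^4 + 124*q^3 - 550*q^2 - 1080*q - 504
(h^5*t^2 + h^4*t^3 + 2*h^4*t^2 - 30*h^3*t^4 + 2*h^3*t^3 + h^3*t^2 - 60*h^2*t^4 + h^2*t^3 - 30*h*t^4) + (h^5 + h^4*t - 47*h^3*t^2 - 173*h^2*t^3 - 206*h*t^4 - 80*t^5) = h^5*t^2 + h^5 + h^4*t^3 + 2*h^4*t^2 + h^4*t - 30*h^3*t^4 + 2*h^3*t^3 - 46*h^3*t^2 - 60*h^2*t^4 - 172*h^2*t^3 - 236*h*t^4 - 80*t^5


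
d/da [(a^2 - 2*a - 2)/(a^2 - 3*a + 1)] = (-a^2 + 6*a - 8)/(a^4 - 6*a^3 + 11*a^2 - 6*a + 1)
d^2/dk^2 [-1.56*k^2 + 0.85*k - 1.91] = -3.12000000000000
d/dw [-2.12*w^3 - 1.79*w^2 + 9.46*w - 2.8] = -6.36*w^2 - 3.58*w + 9.46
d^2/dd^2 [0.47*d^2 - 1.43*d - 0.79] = 0.940000000000000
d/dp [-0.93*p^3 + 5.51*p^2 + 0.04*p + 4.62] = -2.79*p^2 + 11.02*p + 0.04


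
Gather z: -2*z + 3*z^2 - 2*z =3*z^2 - 4*z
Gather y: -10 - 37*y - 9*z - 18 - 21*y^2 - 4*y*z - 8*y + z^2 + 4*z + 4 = -21*y^2 + y*(-4*z - 45) + z^2 - 5*z - 24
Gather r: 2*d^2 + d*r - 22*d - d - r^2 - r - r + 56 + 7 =2*d^2 - 23*d - r^2 + r*(d - 2) + 63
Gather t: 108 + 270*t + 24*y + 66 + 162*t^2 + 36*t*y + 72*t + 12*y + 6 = 162*t^2 + t*(36*y + 342) + 36*y + 180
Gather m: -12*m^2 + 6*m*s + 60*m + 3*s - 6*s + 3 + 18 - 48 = -12*m^2 + m*(6*s + 60) - 3*s - 27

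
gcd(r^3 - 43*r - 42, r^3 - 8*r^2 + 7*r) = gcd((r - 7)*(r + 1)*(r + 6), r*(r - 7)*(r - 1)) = r - 7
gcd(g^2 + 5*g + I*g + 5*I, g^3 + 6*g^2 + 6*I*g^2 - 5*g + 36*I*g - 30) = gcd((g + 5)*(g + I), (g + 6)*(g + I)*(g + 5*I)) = g + I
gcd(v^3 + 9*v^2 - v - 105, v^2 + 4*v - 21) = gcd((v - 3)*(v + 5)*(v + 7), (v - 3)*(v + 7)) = v^2 + 4*v - 21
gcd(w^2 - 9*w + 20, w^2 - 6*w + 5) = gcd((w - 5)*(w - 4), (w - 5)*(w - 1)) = w - 5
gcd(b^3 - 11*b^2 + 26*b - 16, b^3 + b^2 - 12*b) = 1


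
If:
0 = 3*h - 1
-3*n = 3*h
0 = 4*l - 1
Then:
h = 1/3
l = 1/4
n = -1/3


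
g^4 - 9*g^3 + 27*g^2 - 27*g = g*(g - 3)^3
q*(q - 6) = q^2 - 6*q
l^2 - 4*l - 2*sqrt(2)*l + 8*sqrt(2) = (l - 4)*(l - 2*sqrt(2))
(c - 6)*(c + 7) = c^2 + c - 42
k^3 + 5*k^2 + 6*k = k*(k + 2)*(k + 3)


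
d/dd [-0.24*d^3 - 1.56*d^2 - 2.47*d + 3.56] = -0.72*d^2 - 3.12*d - 2.47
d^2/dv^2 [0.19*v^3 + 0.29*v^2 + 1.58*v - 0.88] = 1.14*v + 0.58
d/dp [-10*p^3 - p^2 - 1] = 2*p*(-15*p - 1)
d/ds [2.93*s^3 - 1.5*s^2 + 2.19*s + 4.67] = 8.79*s^2 - 3.0*s + 2.19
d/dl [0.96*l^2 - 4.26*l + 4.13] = 1.92*l - 4.26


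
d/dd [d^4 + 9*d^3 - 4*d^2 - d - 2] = 4*d^3 + 27*d^2 - 8*d - 1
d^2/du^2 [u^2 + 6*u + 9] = 2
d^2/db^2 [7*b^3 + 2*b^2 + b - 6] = 42*b + 4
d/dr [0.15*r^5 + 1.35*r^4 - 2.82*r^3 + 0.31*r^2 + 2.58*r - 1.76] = 0.75*r^4 + 5.4*r^3 - 8.46*r^2 + 0.62*r + 2.58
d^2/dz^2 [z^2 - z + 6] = 2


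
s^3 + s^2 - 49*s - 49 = (s - 7)*(s + 1)*(s + 7)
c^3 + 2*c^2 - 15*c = c*(c - 3)*(c + 5)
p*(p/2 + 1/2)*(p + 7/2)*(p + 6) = p^4/2 + 21*p^3/4 + 61*p^2/4 + 21*p/2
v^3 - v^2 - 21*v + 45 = (v - 3)^2*(v + 5)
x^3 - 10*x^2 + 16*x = x*(x - 8)*(x - 2)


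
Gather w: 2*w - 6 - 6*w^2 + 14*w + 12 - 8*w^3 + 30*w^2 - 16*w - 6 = -8*w^3 + 24*w^2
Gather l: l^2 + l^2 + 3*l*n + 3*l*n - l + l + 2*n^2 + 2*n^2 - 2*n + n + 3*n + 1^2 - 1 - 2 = 2*l^2 + 6*l*n + 4*n^2 + 2*n - 2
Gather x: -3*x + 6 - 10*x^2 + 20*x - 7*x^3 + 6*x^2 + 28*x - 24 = -7*x^3 - 4*x^2 + 45*x - 18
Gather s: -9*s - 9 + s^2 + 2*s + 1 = s^2 - 7*s - 8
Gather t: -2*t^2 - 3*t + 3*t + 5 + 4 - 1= 8 - 2*t^2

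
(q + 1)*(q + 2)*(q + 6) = q^3 + 9*q^2 + 20*q + 12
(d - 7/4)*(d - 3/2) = d^2 - 13*d/4 + 21/8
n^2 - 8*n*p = n*(n - 8*p)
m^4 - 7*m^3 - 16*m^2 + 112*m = m*(m - 7)*(m - 4)*(m + 4)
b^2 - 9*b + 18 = (b - 6)*(b - 3)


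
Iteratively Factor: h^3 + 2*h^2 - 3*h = (h - 1)*(h^2 + 3*h) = (h - 1)*(h + 3)*(h)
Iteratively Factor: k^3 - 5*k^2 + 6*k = (k)*(k^2 - 5*k + 6) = k*(k - 3)*(k - 2)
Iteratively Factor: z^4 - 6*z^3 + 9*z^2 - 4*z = (z - 4)*(z^3 - 2*z^2 + z) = (z - 4)*(z - 1)*(z^2 - z) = z*(z - 4)*(z - 1)*(z - 1)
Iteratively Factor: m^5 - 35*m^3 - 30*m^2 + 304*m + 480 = (m + 4)*(m^4 - 4*m^3 - 19*m^2 + 46*m + 120) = (m - 4)*(m + 4)*(m^3 - 19*m - 30) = (m - 4)*(m + 3)*(m + 4)*(m^2 - 3*m - 10) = (m - 5)*(m - 4)*(m + 3)*(m + 4)*(m + 2)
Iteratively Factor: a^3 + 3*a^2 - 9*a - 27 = (a + 3)*(a^2 - 9) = (a - 3)*(a + 3)*(a + 3)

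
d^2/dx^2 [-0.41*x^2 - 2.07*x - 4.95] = -0.820000000000000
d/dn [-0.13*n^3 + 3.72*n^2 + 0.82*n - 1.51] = -0.39*n^2 + 7.44*n + 0.82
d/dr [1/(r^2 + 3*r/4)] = 4*(-8*r - 3)/(r^2*(4*r + 3)^2)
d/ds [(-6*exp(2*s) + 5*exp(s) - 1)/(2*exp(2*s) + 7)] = (-10*exp(2*s) - 80*exp(s) + 35)*exp(s)/(4*exp(4*s) + 28*exp(2*s) + 49)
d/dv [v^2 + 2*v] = 2*v + 2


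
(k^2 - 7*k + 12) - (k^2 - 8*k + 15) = k - 3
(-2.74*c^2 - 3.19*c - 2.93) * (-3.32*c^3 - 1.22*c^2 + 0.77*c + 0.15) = 9.0968*c^5 + 13.9336*c^4 + 11.5096*c^3 + 0.7073*c^2 - 2.7346*c - 0.4395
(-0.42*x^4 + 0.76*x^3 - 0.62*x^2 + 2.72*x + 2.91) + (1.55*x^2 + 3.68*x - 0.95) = -0.42*x^4 + 0.76*x^3 + 0.93*x^2 + 6.4*x + 1.96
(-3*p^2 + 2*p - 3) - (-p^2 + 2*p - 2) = -2*p^2 - 1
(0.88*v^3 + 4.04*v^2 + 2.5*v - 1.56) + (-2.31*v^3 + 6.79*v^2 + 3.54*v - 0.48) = -1.43*v^3 + 10.83*v^2 + 6.04*v - 2.04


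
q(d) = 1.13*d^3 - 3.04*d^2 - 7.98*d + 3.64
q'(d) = 3.39*d^2 - 6.08*d - 7.98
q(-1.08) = 7.29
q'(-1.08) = 2.54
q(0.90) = -5.18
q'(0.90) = -10.71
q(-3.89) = -77.84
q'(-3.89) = 66.97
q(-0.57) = 6.99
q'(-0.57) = -3.41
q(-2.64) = -17.27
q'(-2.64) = 31.70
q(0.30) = 1.00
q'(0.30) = -9.50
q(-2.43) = -11.13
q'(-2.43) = 26.81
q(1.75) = -13.58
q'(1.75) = -8.24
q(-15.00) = -4374.41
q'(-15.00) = 845.97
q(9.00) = 509.35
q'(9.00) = 211.89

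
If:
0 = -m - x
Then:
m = -x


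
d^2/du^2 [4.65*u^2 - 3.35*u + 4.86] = 9.30000000000000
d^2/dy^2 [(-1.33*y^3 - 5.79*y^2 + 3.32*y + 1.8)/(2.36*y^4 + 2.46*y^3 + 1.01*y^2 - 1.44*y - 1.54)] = (-14.8151359999999*y^9 - 193.487904*y^8 + 39.2274479999999*y^7 + 409.75446*y^6 + 101.132352*y^5 - 363.429504*y^4 - 14.8756359999999*y^3 + 130.461012*y^2 + 37.2654*y - 29.123592)/(13.144256*y^12 + 41.103648*y^11 + 59.721216*y^10 + 26.0082*y^9 - 50.33328*y^8 - 92.852622*y^7 - 55.738411*y^6 + 19.339848*y^5 + 51.09285*y^4 + 27.95508*y^3 - 2.394084*y^2 - 10.245312*y - 3.652264)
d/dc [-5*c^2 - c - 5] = -10*c - 1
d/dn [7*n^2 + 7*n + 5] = 14*n + 7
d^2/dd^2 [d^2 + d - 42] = 2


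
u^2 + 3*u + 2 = (u + 1)*(u + 2)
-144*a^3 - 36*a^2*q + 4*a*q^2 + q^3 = (-6*a + q)*(4*a + q)*(6*a + q)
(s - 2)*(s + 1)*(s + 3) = s^3 + 2*s^2 - 5*s - 6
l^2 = l^2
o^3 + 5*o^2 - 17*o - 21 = (o - 3)*(o + 1)*(o + 7)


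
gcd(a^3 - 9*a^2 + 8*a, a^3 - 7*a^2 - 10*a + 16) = a^2 - 9*a + 8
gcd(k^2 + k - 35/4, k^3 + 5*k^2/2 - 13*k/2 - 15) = k - 5/2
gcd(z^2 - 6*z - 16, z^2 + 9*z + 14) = z + 2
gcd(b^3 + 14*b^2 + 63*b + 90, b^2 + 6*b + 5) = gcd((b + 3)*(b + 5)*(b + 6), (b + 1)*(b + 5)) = b + 5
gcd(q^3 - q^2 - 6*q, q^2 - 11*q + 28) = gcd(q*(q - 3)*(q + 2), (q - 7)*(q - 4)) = 1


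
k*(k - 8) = k^2 - 8*k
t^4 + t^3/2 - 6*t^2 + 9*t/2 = t*(t - 3/2)*(t - 1)*(t + 3)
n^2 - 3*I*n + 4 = (n - 4*I)*(n + I)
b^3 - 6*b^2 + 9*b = b*(b - 3)^2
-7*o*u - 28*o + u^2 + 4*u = (-7*o + u)*(u + 4)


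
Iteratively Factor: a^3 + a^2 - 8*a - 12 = (a - 3)*(a^2 + 4*a + 4) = (a - 3)*(a + 2)*(a + 2)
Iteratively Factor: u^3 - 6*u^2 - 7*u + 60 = (u - 4)*(u^2 - 2*u - 15) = (u - 4)*(u + 3)*(u - 5)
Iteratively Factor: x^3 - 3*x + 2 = (x + 2)*(x^2 - 2*x + 1) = (x - 1)*(x + 2)*(x - 1)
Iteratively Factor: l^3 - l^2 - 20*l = (l - 5)*(l^2 + 4*l) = (l - 5)*(l + 4)*(l)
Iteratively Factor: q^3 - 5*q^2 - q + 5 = (q - 1)*(q^2 - 4*q - 5) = (q - 5)*(q - 1)*(q + 1)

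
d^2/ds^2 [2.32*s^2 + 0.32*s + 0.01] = 4.64000000000000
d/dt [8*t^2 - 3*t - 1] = 16*t - 3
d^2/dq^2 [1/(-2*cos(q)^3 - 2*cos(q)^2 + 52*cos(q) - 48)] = ((101*cos(q) - 8*cos(2*q) - 9*cos(3*q))*(cos(q)^3 + cos(q)^2 - 26*cos(q) + 24)/8 - (3*cos(q)^2 + 2*cos(q) - 26)^2*sin(q)^2)/(cos(q)^3 + cos(q)^2 - 26*cos(q) + 24)^3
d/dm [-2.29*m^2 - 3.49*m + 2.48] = -4.58*m - 3.49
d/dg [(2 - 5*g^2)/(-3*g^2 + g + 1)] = (-5*g^2 + 2*g - 2)/(9*g^4 - 6*g^3 - 5*g^2 + 2*g + 1)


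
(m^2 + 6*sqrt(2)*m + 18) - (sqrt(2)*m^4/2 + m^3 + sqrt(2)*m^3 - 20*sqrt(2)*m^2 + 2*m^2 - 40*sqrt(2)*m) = -sqrt(2)*m^4/2 - sqrt(2)*m^3 - m^3 - m^2 + 20*sqrt(2)*m^2 + 46*sqrt(2)*m + 18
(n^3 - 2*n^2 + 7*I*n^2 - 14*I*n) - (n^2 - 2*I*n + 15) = n^3 - 3*n^2 + 7*I*n^2 - 12*I*n - 15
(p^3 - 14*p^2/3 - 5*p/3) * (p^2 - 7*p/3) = p^5 - 7*p^4 + 83*p^3/9 + 35*p^2/9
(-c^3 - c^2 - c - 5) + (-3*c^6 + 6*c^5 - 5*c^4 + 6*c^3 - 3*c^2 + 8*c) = -3*c^6 + 6*c^5 - 5*c^4 + 5*c^3 - 4*c^2 + 7*c - 5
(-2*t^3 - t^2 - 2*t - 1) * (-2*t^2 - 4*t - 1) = 4*t^5 + 10*t^4 + 10*t^3 + 11*t^2 + 6*t + 1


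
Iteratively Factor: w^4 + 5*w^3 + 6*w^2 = (w + 3)*(w^3 + 2*w^2) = w*(w + 3)*(w^2 + 2*w) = w*(w + 2)*(w + 3)*(w)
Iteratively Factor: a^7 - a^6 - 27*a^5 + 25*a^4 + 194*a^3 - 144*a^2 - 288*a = (a + 4)*(a^6 - 5*a^5 - 7*a^4 + 53*a^3 - 18*a^2 - 72*a) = (a + 1)*(a + 4)*(a^5 - 6*a^4 - a^3 + 54*a^2 - 72*a) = (a - 4)*(a + 1)*(a + 4)*(a^4 - 2*a^3 - 9*a^2 + 18*a) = a*(a - 4)*(a + 1)*(a + 4)*(a^3 - 2*a^2 - 9*a + 18) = a*(a - 4)*(a - 3)*(a + 1)*(a + 4)*(a^2 + a - 6) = a*(a - 4)*(a - 3)*(a - 2)*(a + 1)*(a + 4)*(a + 3)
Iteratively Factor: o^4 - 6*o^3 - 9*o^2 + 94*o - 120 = (o - 2)*(o^3 - 4*o^2 - 17*o + 60) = (o - 5)*(o - 2)*(o^2 + o - 12) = (o - 5)*(o - 2)*(o + 4)*(o - 3)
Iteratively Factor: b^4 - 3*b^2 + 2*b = (b - 1)*(b^3 + b^2 - 2*b) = (b - 1)*(b + 2)*(b^2 - b) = (b - 1)^2*(b + 2)*(b)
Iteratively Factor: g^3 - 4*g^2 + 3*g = (g - 3)*(g^2 - g) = g*(g - 3)*(g - 1)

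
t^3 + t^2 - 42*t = t*(t - 6)*(t + 7)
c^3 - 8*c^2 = c^2*(c - 8)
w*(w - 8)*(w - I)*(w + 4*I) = w^4 - 8*w^3 + 3*I*w^3 + 4*w^2 - 24*I*w^2 - 32*w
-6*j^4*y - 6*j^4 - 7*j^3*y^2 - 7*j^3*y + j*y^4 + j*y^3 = (-3*j + y)*(j + y)*(2*j + y)*(j*y + j)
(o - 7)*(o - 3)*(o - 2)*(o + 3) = o^4 - 9*o^3 + 5*o^2 + 81*o - 126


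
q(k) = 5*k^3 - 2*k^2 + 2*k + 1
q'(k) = 15*k^2 - 4*k + 2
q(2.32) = 57.31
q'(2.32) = 73.46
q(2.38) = 61.84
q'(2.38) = 77.45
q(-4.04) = -369.42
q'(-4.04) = 262.98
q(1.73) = 24.36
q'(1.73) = 39.97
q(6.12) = 1084.44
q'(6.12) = 539.34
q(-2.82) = -132.67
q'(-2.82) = 132.57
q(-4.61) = -540.59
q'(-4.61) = 339.22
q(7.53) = 2037.45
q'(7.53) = 822.39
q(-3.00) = -158.00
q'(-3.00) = 149.00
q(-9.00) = -3824.00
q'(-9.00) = 1253.00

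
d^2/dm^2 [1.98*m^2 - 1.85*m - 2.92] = 3.96000000000000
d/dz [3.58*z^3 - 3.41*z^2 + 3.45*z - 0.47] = 10.74*z^2 - 6.82*z + 3.45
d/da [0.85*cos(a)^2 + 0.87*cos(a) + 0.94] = -(1.7*cos(a) + 0.87)*sin(a)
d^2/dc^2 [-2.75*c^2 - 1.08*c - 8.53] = -5.50000000000000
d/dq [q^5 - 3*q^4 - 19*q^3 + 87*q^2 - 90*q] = 5*q^4 - 12*q^3 - 57*q^2 + 174*q - 90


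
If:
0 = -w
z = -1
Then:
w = 0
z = -1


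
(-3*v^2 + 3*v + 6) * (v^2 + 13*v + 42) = -3*v^4 - 36*v^3 - 81*v^2 + 204*v + 252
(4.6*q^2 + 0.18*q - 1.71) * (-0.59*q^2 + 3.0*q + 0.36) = -2.714*q^4 + 13.6938*q^3 + 3.2049*q^2 - 5.0652*q - 0.6156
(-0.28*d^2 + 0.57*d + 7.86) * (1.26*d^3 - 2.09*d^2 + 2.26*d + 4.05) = -0.3528*d^5 + 1.3034*d^4 + 8.0795*d^3 - 16.2732*d^2 + 20.0721*d + 31.833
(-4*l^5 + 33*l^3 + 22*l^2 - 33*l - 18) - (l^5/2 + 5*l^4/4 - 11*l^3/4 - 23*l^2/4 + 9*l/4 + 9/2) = -9*l^5/2 - 5*l^4/4 + 143*l^3/4 + 111*l^2/4 - 141*l/4 - 45/2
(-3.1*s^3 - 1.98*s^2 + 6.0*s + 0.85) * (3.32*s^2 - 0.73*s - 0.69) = -10.292*s^5 - 4.3106*s^4 + 23.5044*s^3 - 0.191800000000001*s^2 - 4.7605*s - 0.5865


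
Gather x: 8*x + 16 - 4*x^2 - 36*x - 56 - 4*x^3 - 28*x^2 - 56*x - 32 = -4*x^3 - 32*x^2 - 84*x - 72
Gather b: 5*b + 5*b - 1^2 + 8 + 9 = 10*b + 16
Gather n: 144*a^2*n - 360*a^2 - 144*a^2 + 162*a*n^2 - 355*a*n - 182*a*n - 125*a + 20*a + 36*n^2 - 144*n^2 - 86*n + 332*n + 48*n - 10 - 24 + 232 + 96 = -504*a^2 - 105*a + n^2*(162*a - 108) + n*(144*a^2 - 537*a + 294) + 294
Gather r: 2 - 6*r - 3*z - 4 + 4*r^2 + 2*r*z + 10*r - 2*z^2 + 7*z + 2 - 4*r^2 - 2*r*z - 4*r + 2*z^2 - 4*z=0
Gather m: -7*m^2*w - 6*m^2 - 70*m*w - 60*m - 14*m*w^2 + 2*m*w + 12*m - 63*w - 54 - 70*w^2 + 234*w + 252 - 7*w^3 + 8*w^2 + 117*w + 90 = m^2*(-7*w - 6) + m*(-14*w^2 - 68*w - 48) - 7*w^3 - 62*w^2 + 288*w + 288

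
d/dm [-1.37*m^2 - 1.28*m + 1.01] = -2.74*m - 1.28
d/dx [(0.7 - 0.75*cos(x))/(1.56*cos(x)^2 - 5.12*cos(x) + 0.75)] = (-1.17*cos(x)^2 + 2.184*cos(x) - 3.0215)*sin(x)/(2.4336*cos(x)^4 - 15.9744*cos(x)^3 + 28.5544*cos(x)^2 - 7.68*cos(x) + 0.5625)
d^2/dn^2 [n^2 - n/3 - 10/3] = 2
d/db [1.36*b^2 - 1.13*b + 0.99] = 2.72*b - 1.13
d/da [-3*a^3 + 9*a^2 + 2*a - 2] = -9*a^2 + 18*a + 2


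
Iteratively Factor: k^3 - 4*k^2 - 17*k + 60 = (k + 4)*(k^2 - 8*k + 15) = (k - 3)*(k + 4)*(k - 5)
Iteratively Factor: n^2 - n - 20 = (n + 4)*(n - 5)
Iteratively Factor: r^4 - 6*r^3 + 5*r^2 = (r - 5)*(r^3 - r^2) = r*(r - 5)*(r^2 - r) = r*(r - 5)*(r - 1)*(r)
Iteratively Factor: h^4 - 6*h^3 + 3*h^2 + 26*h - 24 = (h - 3)*(h^3 - 3*h^2 - 6*h + 8) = (h - 4)*(h - 3)*(h^2 + h - 2) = (h - 4)*(h - 3)*(h - 1)*(h + 2)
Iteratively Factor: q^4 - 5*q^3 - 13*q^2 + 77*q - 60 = (q - 5)*(q^3 - 13*q + 12) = (q - 5)*(q + 4)*(q^2 - 4*q + 3) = (q - 5)*(q - 3)*(q + 4)*(q - 1)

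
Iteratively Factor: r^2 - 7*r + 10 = (r - 2)*(r - 5)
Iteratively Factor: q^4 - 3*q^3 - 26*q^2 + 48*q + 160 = (q + 4)*(q^3 - 7*q^2 + 2*q + 40) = (q - 5)*(q + 4)*(q^2 - 2*q - 8) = (q - 5)*(q - 4)*(q + 4)*(q + 2)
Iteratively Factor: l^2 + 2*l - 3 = (l - 1)*(l + 3)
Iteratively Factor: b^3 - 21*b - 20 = (b - 5)*(b^2 + 5*b + 4) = (b - 5)*(b + 4)*(b + 1)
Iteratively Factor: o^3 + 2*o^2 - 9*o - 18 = (o + 3)*(o^2 - o - 6) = (o - 3)*(o + 3)*(o + 2)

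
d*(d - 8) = d^2 - 8*d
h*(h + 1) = h^2 + h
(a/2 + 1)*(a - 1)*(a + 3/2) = a^3/2 + 5*a^2/4 - a/4 - 3/2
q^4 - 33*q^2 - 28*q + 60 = (q - 6)*(q - 1)*(q + 2)*(q + 5)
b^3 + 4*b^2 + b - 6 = (b - 1)*(b + 2)*(b + 3)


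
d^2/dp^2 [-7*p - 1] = 0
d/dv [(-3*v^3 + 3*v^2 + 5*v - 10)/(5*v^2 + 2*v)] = (-15*v^4 - 12*v^3 - 19*v^2 + 100*v + 20)/(v^2*(25*v^2 + 20*v + 4))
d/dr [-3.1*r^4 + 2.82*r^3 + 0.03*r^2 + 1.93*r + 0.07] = -12.4*r^3 + 8.46*r^2 + 0.06*r + 1.93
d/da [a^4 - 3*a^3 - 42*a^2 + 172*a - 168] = 4*a^3 - 9*a^2 - 84*a + 172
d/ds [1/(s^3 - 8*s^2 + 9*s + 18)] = (-3*s^2 + 16*s - 9)/(s^3 - 8*s^2 + 9*s + 18)^2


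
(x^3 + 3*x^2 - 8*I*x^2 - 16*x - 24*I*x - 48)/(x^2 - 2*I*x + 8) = (x^2 + x*(3 - 4*I) - 12*I)/(x + 2*I)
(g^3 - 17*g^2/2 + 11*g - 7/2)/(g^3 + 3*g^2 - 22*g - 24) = (2*g^3 - 17*g^2 + 22*g - 7)/(2*(g^3 + 3*g^2 - 22*g - 24))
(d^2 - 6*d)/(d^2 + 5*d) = (d - 6)/(d + 5)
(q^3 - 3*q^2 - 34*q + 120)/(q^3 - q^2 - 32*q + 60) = (q - 4)/(q - 2)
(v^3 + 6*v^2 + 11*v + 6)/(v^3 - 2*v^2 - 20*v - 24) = (v^2 + 4*v + 3)/(v^2 - 4*v - 12)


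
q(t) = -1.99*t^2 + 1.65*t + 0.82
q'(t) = 1.65 - 3.98*t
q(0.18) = 1.05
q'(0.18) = 0.93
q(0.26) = 1.11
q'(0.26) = 0.62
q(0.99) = 0.50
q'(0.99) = -2.29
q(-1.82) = -8.77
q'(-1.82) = 8.89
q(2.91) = -11.23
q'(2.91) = -9.93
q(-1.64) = -7.24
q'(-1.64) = 8.18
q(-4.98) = -56.75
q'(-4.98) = 21.47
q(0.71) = 0.99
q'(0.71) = -1.18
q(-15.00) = -471.68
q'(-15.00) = 61.35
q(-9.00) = -175.22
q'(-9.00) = 37.47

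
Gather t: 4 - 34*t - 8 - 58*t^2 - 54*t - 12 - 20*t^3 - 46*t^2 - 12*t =-20*t^3 - 104*t^2 - 100*t - 16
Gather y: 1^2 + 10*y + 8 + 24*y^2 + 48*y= 24*y^2 + 58*y + 9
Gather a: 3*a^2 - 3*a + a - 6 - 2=3*a^2 - 2*a - 8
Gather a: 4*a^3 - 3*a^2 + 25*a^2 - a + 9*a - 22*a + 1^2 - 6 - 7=4*a^3 + 22*a^2 - 14*a - 12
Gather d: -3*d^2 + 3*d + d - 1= -3*d^2 + 4*d - 1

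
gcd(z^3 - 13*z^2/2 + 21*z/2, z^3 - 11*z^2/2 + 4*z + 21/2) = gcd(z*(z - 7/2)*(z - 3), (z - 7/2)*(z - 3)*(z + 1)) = z^2 - 13*z/2 + 21/2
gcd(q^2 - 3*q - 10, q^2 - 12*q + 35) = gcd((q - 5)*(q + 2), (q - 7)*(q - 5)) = q - 5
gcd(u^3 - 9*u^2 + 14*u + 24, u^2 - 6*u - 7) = u + 1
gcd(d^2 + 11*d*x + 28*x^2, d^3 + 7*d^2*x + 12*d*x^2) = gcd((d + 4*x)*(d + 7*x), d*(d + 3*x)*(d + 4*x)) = d + 4*x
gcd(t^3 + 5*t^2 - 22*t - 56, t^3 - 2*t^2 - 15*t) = 1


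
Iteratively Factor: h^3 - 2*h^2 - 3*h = (h - 3)*(h^2 + h) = h*(h - 3)*(h + 1)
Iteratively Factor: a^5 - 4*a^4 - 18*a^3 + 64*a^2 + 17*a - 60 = (a - 1)*(a^4 - 3*a^3 - 21*a^2 + 43*a + 60) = (a - 1)*(a + 4)*(a^3 - 7*a^2 + 7*a + 15) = (a - 1)*(a + 1)*(a + 4)*(a^2 - 8*a + 15) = (a - 3)*(a - 1)*(a + 1)*(a + 4)*(a - 5)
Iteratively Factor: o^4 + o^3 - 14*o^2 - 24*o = (o - 4)*(o^3 + 5*o^2 + 6*o) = o*(o - 4)*(o^2 + 5*o + 6) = o*(o - 4)*(o + 2)*(o + 3)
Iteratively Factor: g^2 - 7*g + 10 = (g - 5)*(g - 2)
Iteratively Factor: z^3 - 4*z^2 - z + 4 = (z + 1)*(z^2 - 5*z + 4) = (z - 4)*(z + 1)*(z - 1)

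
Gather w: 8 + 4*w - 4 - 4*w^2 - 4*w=4 - 4*w^2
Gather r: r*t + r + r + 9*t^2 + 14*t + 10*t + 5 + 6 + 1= r*(t + 2) + 9*t^2 + 24*t + 12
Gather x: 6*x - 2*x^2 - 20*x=-2*x^2 - 14*x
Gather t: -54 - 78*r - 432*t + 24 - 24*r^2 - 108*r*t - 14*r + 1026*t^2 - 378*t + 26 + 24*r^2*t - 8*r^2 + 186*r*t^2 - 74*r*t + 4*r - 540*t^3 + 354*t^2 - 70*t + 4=-32*r^2 - 88*r - 540*t^3 + t^2*(186*r + 1380) + t*(24*r^2 - 182*r - 880)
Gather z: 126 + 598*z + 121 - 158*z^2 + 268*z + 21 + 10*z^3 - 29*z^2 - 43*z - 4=10*z^3 - 187*z^2 + 823*z + 264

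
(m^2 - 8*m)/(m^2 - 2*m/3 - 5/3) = 3*m*(8 - m)/(-3*m^2 + 2*m + 5)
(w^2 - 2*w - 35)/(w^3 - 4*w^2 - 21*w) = (w + 5)/(w*(w + 3))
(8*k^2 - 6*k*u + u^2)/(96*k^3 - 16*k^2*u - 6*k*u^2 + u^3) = (-2*k + u)/(-24*k^2 - 2*k*u + u^2)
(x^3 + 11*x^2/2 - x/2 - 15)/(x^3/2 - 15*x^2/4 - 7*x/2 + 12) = 2*(x + 5)/(x - 8)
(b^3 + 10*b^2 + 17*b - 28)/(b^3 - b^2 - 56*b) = (b^2 + 3*b - 4)/(b*(b - 8))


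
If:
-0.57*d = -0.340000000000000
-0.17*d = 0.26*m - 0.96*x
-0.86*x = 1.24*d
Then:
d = 0.60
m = -3.57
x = -0.86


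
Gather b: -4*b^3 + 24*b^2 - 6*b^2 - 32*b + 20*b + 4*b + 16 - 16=-4*b^3 + 18*b^2 - 8*b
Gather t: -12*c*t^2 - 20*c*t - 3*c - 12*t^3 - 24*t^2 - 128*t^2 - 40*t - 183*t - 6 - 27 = -3*c - 12*t^3 + t^2*(-12*c - 152) + t*(-20*c - 223) - 33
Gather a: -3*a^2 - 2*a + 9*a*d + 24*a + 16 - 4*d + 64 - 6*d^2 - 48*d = -3*a^2 + a*(9*d + 22) - 6*d^2 - 52*d + 80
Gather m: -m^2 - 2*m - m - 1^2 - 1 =-m^2 - 3*m - 2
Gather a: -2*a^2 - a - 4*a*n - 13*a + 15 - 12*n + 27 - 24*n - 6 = -2*a^2 + a*(-4*n - 14) - 36*n + 36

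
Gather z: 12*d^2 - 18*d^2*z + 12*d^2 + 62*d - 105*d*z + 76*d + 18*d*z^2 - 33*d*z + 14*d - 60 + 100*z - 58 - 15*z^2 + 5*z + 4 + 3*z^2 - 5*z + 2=24*d^2 + 152*d + z^2*(18*d - 12) + z*(-18*d^2 - 138*d + 100) - 112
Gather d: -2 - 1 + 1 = -2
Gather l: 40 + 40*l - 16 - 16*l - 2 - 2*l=22*l + 22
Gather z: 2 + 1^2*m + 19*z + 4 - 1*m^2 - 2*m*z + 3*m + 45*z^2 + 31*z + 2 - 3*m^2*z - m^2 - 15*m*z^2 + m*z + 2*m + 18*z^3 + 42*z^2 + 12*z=-2*m^2 + 6*m + 18*z^3 + z^2*(87 - 15*m) + z*(-3*m^2 - m + 62) + 8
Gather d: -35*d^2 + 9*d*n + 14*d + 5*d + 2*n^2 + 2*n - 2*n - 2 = -35*d^2 + d*(9*n + 19) + 2*n^2 - 2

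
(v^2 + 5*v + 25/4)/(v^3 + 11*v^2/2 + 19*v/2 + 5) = (v + 5/2)/(v^2 + 3*v + 2)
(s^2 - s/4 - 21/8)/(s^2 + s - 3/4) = (4*s - 7)/(2*(2*s - 1))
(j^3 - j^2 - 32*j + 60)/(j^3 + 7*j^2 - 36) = (j - 5)/(j + 3)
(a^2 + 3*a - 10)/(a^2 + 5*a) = (a - 2)/a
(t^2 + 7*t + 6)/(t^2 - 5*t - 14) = (t^2 + 7*t + 6)/(t^2 - 5*t - 14)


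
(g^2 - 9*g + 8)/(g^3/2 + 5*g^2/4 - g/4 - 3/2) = 4*(g - 8)/(2*g^2 + 7*g + 6)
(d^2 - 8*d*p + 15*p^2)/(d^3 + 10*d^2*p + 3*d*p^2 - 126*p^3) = (d - 5*p)/(d^2 + 13*d*p + 42*p^2)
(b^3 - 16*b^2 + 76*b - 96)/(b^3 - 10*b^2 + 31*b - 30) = (b^2 - 14*b + 48)/(b^2 - 8*b + 15)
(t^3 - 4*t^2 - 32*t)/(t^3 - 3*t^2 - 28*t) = (t - 8)/(t - 7)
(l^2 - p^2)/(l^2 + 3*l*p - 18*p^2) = (l^2 - p^2)/(l^2 + 3*l*p - 18*p^2)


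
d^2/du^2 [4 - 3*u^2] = -6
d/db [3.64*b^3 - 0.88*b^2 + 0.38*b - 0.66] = 10.92*b^2 - 1.76*b + 0.38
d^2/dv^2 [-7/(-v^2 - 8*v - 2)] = 14*(-v^2 - 8*v + 4*(v + 4)^2 - 2)/(v^2 + 8*v + 2)^3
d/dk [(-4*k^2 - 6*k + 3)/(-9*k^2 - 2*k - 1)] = 2*(-23*k^2 + 31*k + 6)/(81*k^4 + 36*k^3 + 22*k^2 + 4*k + 1)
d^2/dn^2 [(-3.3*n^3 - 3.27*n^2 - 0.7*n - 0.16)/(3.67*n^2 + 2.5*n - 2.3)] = (-1.13686837721616e-13*n^4 - 55.81256*n^3 - 64.6925640000001*n^2 - 149.0022*n - 47.34772)/(49.430863*n^6 + 101.01675*n^5 - 24.12291*n^4 - 110.99*n^3 + 15.1179*n^2 + 39.675*n - 12.167)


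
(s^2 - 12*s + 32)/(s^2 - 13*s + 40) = (s - 4)/(s - 5)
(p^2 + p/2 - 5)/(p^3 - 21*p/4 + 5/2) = 2/(2*p - 1)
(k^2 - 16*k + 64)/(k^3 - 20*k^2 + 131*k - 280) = (k - 8)/(k^2 - 12*k + 35)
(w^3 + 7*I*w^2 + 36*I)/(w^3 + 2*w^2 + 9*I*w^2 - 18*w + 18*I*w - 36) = (w - 2*I)/(w + 2)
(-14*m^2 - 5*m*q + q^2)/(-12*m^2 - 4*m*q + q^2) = (-7*m + q)/(-6*m + q)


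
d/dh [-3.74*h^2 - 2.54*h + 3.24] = -7.48*h - 2.54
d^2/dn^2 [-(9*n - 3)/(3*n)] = 2/n^3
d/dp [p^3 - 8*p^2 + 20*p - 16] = 3*p^2 - 16*p + 20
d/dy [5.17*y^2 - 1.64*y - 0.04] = 10.34*y - 1.64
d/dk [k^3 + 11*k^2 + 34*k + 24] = 3*k^2 + 22*k + 34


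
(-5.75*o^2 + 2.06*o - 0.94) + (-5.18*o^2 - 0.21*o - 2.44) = -10.93*o^2 + 1.85*o - 3.38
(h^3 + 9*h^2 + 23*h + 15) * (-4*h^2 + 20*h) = -4*h^5 - 16*h^4 + 88*h^3 + 400*h^2 + 300*h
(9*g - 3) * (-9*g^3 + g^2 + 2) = -81*g^4 + 36*g^3 - 3*g^2 + 18*g - 6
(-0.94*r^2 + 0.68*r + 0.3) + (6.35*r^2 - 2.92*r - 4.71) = 5.41*r^2 - 2.24*r - 4.41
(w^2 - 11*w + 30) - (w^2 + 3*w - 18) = 48 - 14*w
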